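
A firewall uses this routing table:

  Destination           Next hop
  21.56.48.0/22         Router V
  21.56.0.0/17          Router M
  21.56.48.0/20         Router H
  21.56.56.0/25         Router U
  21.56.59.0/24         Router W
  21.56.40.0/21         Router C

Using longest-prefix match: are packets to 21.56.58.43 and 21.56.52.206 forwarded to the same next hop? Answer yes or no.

21.56.58.43: longest match 21.56.48.0/20 -> Router H
21.56.52.206: longest match 21.56.48.0/20 -> Router H

yes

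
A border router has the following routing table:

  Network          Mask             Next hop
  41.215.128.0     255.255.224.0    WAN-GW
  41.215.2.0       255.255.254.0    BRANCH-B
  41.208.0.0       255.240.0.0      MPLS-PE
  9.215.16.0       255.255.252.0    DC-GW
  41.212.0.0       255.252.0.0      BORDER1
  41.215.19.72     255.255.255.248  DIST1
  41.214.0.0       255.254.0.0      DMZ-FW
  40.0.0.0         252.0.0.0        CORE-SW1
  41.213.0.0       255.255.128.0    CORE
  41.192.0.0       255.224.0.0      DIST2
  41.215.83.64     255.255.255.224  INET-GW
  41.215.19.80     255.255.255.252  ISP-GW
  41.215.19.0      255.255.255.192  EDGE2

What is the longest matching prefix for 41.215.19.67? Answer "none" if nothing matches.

41.214.0.0/15

Entries matching 41.215.19.67:
  40.0.0.0/6 (40.0.0.0 - 43.255.255.255)
  41.192.0.0/11 (41.192.0.0 - 41.223.255.255)
  41.208.0.0/12 (41.208.0.0 - 41.223.255.255)
  41.212.0.0/14 (41.212.0.0 - 41.215.255.255)
  41.214.0.0/15 (41.214.0.0 - 41.215.255.255)
Most specific is 41.214.0.0/15.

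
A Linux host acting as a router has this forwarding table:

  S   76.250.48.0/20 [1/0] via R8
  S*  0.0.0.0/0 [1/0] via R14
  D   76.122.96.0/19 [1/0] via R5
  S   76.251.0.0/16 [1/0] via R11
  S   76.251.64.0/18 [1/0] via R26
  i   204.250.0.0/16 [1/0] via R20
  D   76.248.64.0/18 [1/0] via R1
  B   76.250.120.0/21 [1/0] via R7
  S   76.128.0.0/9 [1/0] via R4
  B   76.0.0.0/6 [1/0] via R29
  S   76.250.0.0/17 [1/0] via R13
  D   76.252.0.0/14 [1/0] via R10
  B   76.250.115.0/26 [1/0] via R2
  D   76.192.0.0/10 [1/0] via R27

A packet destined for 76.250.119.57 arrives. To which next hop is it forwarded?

R13

Routes whose prefix contains 76.250.119.57:
  0.0.0.0/0 (default, matches everything) -> R14
  76.0.0.0/6 (76.0.0.0 - 79.255.255.255) -> R29
  76.128.0.0/9 (76.128.0.0 - 76.255.255.255) -> R4
  76.192.0.0/10 (76.192.0.0 - 76.255.255.255) -> R27
  76.250.0.0/17 (76.250.0.0 - 76.250.127.255) -> R13
More-specific entries that do NOT match:
  76.250.115.0/26 (76.250.115.0 - 76.250.115.63) does not contain 76.250.119.57
  76.250.120.0/21 (76.250.120.0 - 76.250.127.255) does not contain 76.250.119.57
  76.250.48.0/20 (76.250.48.0 - 76.250.63.255) does not contain 76.250.119.57
  76.122.96.0/19 (76.122.96.0 - 76.122.127.255) does not contain 76.250.119.57
  76.251.64.0/18 (76.251.64.0 - 76.251.127.255) does not contain 76.250.119.57
  76.248.64.0/18 (76.248.64.0 - 76.248.127.255) does not contain 76.250.119.57
Longest matching prefix is /17 -> next hop R13.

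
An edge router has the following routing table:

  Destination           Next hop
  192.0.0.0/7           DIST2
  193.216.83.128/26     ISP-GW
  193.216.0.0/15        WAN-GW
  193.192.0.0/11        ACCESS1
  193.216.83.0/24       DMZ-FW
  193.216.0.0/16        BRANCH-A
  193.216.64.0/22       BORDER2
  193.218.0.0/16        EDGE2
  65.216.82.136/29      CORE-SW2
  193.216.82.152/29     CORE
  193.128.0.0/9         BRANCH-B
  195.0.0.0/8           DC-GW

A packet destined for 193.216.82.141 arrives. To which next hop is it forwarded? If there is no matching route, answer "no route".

Routes whose prefix contains 193.216.82.141:
  192.0.0.0/7 (192.0.0.0 - 193.255.255.255) -> DIST2
  193.128.0.0/9 (193.128.0.0 - 193.255.255.255) -> BRANCH-B
  193.192.0.0/11 (193.192.0.0 - 193.223.255.255) -> ACCESS1
  193.216.0.0/15 (193.216.0.0 - 193.217.255.255) -> WAN-GW
  193.216.0.0/16 (193.216.0.0 - 193.216.255.255) -> BRANCH-A
More-specific entries that do NOT match:
  65.216.82.136/29 (65.216.82.136 - 65.216.82.143) does not contain 193.216.82.141
  193.216.82.152/29 (193.216.82.152 - 193.216.82.159) does not contain 193.216.82.141
  193.216.83.128/26 (193.216.83.128 - 193.216.83.191) does not contain 193.216.82.141
  193.216.83.0/24 (193.216.83.0 - 193.216.83.255) does not contain 193.216.82.141
  193.216.64.0/22 (193.216.64.0 - 193.216.67.255) does not contain 193.216.82.141
Longest matching prefix is /16 -> next hop BRANCH-A.

BRANCH-A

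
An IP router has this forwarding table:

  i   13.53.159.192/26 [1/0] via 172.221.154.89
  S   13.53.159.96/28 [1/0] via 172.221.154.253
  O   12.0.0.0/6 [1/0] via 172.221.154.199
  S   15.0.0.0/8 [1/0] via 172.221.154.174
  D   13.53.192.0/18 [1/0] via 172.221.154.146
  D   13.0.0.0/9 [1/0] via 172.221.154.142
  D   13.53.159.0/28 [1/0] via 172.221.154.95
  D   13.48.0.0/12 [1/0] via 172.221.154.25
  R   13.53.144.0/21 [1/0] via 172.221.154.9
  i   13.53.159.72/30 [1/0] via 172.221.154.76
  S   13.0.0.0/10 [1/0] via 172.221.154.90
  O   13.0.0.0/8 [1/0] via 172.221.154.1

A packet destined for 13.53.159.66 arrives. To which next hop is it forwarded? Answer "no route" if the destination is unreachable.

172.221.154.25

Routes whose prefix contains 13.53.159.66:
  12.0.0.0/6 (12.0.0.0 - 15.255.255.255) -> 172.221.154.199
  13.0.0.0/8 (13.0.0.0 - 13.255.255.255) -> 172.221.154.1
  13.0.0.0/9 (13.0.0.0 - 13.127.255.255) -> 172.221.154.142
  13.0.0.0/10 (13.0.0.0 - 13.63.255.255) -> 172.221.154.90
  13.48.0.0/12 (13.48.0.0 - 13.63.255.255) -> 172.221.154.25
More-specific entries that do NOT match:
  13.53.159.72/30 (13.53.159.72 - 13.53.159.75) does not contain 13.53.159.66
  13.53.159.96/28 (13.53.159.96 - 13.53.159.111) does not contain 13.53.159.66
  13.53.159.0/28 (13.53.159.0 - 13.53.159.15) does not contain 13.53.159.66
  13.53.159.192/26 (13.53.159.192 - 13.53.159.255) does not contain 13.53.159.66
  13.53.144.0/21 (13.53.144.0 - 13.53.151.255) does not contain 13.53.159.66
  13.53.192.0/18 (13.53.192.0 - 13.53.255.255) does not contain 13.53.159.66
Longest matching prefix is /12 -> next hop 172.221.154.25.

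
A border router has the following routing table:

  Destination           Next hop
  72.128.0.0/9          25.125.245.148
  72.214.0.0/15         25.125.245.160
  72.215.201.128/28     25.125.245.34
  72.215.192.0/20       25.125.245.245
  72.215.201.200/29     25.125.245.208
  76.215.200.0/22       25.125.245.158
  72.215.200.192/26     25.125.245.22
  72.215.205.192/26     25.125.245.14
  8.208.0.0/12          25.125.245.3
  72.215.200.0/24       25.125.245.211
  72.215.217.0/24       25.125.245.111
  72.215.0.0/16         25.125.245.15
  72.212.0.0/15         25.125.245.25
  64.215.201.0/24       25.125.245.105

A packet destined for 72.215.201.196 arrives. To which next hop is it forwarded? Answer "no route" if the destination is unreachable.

Routes whose prefix contains 72.215.201.196:
  72.128.0.0/9 (72.128.0.0 - 72.255.255.255) -> 25.125.245.148
  72.214.0.0/15 (72.214.0.0 - 72.215.255.255) -> 25.125.245.160
  72.215.0.0/16 (72.215.0.0 - 72.215.255.255) -> 25.125.245.15
  72.215.192.0/20 (72.215.192.0 - 72.215.207.255) -> 25.125.245.245
More-specific entries that do NOT match:
  72.215.201.200/29 (72.215.201.200 - 72.215.201.207) does not contain 72.215.201.196
  72.215.201.128/28 (72.215.201.128 - 72.215.201.143) does not contain 72.215.201.196
  72.215.200.192/26 (72.215.200.192 - 72.215.200.255) does not contain 72.215.201.196
  72.215.205.192/26 (72.215.205.192 - 72.215.205.255) does not contain 72.215.201.196
  72.215.200.0/24 (72.215.200.0 - 72.215.200.255) does not contain 72.215.201.196
  72.215.217.0/24 (72.215.217.0 - 72.215.217.255) does not contain 72.215.201.196
  64.215.201.0/24 (64.215.201.0 - 64.215.201.255) does not contain 72.215.201.196
  76.215.200.0/22 (76.215.200.0 - 76.215.203.255) does not contain 72.215.201.196
Longest matching prefix is /20 -> next hop 25.125.245.245.

25.125.245.245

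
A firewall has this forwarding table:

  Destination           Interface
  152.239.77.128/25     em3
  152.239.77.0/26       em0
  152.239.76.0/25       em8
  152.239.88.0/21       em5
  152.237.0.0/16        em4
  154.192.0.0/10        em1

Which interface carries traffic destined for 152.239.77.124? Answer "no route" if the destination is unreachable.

No entry's prefix contains 152.239.77.124; there is no default route.

no route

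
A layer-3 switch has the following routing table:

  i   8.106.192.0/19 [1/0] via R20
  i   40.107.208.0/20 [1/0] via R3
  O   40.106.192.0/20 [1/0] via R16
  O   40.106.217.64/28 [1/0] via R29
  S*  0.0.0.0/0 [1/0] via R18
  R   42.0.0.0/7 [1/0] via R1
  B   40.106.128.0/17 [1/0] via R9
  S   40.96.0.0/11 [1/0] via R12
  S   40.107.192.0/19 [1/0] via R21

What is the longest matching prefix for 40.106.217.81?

Entries matching 40.106.217.81:
  0.0.0.0/0 (default, matches everything)
  40.96.0.0/11 (40.96.0.0 - 40.127.255.255)
  40.106.128.0/17 (40.106.128.0 - 40.106.255.255)
Most specific is 40.106.128.0/17.

40.106.128.0/17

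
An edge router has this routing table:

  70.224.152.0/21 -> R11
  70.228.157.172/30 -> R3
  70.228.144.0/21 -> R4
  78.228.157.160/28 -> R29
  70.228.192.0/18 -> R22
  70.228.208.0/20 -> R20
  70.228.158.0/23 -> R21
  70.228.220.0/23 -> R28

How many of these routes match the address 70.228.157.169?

No listed prefix contains 70.228.157.169.
Total matching entries: 0.

0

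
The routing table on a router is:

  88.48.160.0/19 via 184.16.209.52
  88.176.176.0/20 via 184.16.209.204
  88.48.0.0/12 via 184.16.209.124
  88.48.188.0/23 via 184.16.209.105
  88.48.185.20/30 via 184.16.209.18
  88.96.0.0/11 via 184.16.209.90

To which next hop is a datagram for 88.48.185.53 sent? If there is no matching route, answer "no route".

184.16.209.52

Routes whose prefix contains 88.48.185.53:
  88.48.0.0/12 (88.48.0.0 - 88.63.255.255) -> 184.16.209.124
  88.48.160.0/19 (88.48.160.0 - 88.48.191.255) -> 184.16.209.52
More-specific entries that do NOT match:
  88.48.185.20/30 (88.48.185.20 - 88.48.185.23) does not contain 88.48.185.53
  88.48.188.0/23 (88.48.188.0 - 88.48.189.255) does not contain 88.48.185.53
  88.176.176.0/20 (88.176.176.0 - 88.176.191.255) does not contain 88.48.185.53
Longest matching prefix is /19 -> next hop 184.16.209.52.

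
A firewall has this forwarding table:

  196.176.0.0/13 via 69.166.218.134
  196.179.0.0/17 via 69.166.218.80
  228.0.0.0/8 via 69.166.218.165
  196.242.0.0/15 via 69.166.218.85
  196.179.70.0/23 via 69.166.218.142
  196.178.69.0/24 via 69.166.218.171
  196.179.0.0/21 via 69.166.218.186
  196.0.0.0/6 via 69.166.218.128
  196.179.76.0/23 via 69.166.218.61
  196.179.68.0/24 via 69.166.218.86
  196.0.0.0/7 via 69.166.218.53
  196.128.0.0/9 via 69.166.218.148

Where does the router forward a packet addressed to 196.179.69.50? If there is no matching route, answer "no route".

69.166.218.80

Routes whose prefix contains 196.179.69.50:
  196.0.0.0/6 (196.0.0.0 - 199.255.255.255) -> 69.166.218.128
  196.0.0.0/7 (196.0.0.0 - 197.255.255.255) -> 69.166.218.53
  196.128.0.0/9 (196.128.0.0 - 196.255.255.255) -> 69.166.218.148
  196.176.0.0/13 (196.176.0.0 - 196.183.255.255) -> 69.166.218.134
  196.179.0.0/17 (196.179.0.0 - 196.179.127.255) -> 69.166.218.80
More-specific entries that do NOT match:
  196.178.69.0/24 (196.178.69.0 - 196.178.69.255) does not contain 196.179.69.50
  196.179.68.0/24 (196.179.68.0 - 196.179.68.255) does not contain 196.179.69.50
  196.179.70.0/23 (196.179.70.0 - 196.179.71.255) does not contain 196.179.69.50
  196.179.76.0/23 (196.179.76.0 - 196.179.77.255) does not contain 196.179.69.50
  196.179.0.0/21 (196.179.0.0 - 196.179.7.255) does not contain 196.179.69.50
Longest matching prefix is /17 -> next hop 69.166.218.80.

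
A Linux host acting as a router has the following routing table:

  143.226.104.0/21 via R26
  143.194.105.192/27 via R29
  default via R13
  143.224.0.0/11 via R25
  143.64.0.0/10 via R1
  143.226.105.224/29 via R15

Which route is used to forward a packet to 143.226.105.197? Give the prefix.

Entries matching 143.226.105.197:
  0.0.0.0/0 (default, matches everything)
  143.224.0.0/11 (143.224.0.0 - 143.255.255.255)
  143.226.104.0/21 (143.226.104.0 - 143.226.111.255)
Most specific is 143.226.104.0/21.

143.226.104.0/21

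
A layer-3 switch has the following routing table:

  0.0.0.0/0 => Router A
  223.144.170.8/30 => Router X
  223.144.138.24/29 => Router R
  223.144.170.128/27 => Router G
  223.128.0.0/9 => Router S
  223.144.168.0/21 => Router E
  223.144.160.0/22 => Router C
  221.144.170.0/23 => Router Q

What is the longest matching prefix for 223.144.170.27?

Entries matching 223.144.170.27:
  0.0.0.0/0 (default, matches everything)
  223.128.0.0/9 (223.128.0.0 - 223.255.255.255)
  223.144.168.0/21 (223.144.168.0 - 223.144.175.255)
Most specific is 223.144.168.0/21.

223.144.168.0/21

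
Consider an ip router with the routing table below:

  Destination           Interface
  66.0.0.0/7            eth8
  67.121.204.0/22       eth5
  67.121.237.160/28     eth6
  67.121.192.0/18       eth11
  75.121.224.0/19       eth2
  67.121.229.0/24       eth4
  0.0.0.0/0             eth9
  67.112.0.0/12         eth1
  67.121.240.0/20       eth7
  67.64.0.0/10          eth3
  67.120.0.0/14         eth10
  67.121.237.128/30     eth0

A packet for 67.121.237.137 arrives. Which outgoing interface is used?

Routes whose prefix contains 67.121.237.137:
  0.0.0.0/0 (default, matches everything) -> eth9
  66.0.0.0/7 (66.0.0.0 - 67.255.255.255) -> eth8
  67.64.0.0/10 (67.64.0.0 - 67.127.255.255) -> eth3
  67.112.0.0/12 (67.112.0.0 - 67.127.255.255) -> eth1
  67.120.0.0/14 (67.120.0.0 - 67.123.255.255) -> eth10
  67.121.192.0/18 (67.121.192.0 - 67.121.255.255) -> eth11
More-specific entries that do NOT match:
  67.121.237.128/30 (67.121.237.128 - 67.121.237.131) does not contain 67.121.237.137
  67.121.237.160/28 (67.121.237.160 - 67.121.237.175) does not contain 67.121.237.137
  67.121.229.0/24 (67.121.229.0 - 67.121.229.255) does not contain 67.121.237.137
  67.121.204.0/22 (67.121.204.0 - 67.121.207.255) does not contain 67.121.237.137
  67.121.240.0/20 (67.121.240.0 - 67.121.255.255) does not contain 67.121.237.137
  75.121.224.0/19 (75.121.224.0 - 75.121.255.255) does not contain 67.121.237.137
Longest matching prefix is /18 -> interface eth11.

eth11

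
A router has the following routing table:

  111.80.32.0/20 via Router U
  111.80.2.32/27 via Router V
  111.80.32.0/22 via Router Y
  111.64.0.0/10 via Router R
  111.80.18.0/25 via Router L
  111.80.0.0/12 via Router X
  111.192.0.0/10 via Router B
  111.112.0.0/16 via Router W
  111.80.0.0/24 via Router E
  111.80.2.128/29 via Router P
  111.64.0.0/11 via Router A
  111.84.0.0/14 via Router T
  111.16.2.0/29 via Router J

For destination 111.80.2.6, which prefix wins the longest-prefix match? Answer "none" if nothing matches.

111.80.0.0/12

Entries matching 111.80.2.6:
  111.64.0.0/10 (111.64.0.0 - 111.127.255.255)
  111.64.0.0/11 (111.64.0.0 - 111.95.255.255)
  111.80.0.0/12 (111.80.0.0 - 111.95.255.255)
Most specific is 111.80.0.0/12.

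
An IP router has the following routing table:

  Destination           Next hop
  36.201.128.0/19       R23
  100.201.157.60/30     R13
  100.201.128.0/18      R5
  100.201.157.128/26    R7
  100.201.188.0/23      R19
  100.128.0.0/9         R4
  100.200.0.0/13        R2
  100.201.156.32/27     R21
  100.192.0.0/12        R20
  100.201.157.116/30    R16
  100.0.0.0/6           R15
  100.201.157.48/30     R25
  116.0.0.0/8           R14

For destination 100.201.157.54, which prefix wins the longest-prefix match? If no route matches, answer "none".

100.201.128.0/18

Entries matching 100.201.157.54:
  100.0.0.0/6 (100.0.0.0 - 103.255.255.255)
  100.128.0.0/9 (100.128.0.0 - 100.255.255.255)
  100.192.0.0/12 (100.192.0.0 - 100.207.255.255)
  100.200.0.0/13 (100.200.0.0 - 100.207.255.255)
  100.201.128.0/18 (100.201.128.0 - 100.201.191.255)
Most specific is 100.201.128.0/18.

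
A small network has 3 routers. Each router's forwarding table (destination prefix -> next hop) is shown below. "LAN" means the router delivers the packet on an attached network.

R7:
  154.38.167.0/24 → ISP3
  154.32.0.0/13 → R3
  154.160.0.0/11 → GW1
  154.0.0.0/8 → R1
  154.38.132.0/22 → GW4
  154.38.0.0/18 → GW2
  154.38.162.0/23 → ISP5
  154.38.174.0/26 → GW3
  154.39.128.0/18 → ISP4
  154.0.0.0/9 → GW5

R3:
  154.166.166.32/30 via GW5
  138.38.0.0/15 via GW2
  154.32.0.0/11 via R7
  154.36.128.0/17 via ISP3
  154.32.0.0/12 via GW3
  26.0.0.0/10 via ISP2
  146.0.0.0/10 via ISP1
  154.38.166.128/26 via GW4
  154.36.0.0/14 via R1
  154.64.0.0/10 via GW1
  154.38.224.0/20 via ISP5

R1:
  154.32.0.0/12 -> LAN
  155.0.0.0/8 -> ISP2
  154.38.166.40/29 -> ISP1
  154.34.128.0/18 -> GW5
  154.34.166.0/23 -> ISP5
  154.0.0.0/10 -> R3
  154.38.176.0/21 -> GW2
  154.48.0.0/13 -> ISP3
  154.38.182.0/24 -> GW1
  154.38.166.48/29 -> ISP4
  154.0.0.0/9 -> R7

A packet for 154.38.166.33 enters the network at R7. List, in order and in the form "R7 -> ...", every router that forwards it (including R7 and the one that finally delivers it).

R7 -> R3 -> R1

At R7: longest match for 154.38.166.33 is 154.32.0.0/13 -> R3
At R3: longest match for 154.38.166.33 is 154.36.0.0/14 -> R1
At R1: longest match for 154.38.166.33 is 154.32.0.0/12 -> LAN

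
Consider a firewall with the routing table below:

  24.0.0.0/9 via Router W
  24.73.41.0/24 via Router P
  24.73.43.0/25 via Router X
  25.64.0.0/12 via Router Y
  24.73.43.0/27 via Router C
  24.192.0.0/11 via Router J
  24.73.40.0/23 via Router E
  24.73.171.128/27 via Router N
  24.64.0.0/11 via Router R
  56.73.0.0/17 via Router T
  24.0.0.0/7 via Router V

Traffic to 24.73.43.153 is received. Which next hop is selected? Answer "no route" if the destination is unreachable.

Routes whose prefix contains 24.73.43.153:
  24.0.0.0/7 (24.0.0.0 - 25.255.255.255) -> Router V
  24.0.0.0/9 (24.0.0.0 - 24.127.255.255) -> Router W
  24.64.0.0/11 (24.64.0.0 - 24.95.255.255) -> Router R
More-specific entries that do NOT match:
  24.73.43.0/27 (24.73.43.0 - 24.73.43.31) does not contain 24.73.43.153
  24.73.171.128/27 (24.73.171.128 - 24.73.171.159) does not contain 24.73.43.153
  24.73.43.0/25 (24.73.43.0 - 24.73.43.127) does not contain 24.73.43.153
  24.73.41.0/24 (24.73.41.0 - 24.73.41.255) does not contain 24.73.43.153
  24.73.40.0/23 (24.73.40.0 - 24.73.41.255) does not contain 24.73.43.153
  56.73.0.0/17 (56.73.0.0 - 56.73.127.255) does not contain 24.73.43.153
  25.64.0.0/12 (25.64.0.0 - 25.79.255.255) does not contain 24.73.43.153
Longest matching prefix is /11 -> next hop Router R.

Router R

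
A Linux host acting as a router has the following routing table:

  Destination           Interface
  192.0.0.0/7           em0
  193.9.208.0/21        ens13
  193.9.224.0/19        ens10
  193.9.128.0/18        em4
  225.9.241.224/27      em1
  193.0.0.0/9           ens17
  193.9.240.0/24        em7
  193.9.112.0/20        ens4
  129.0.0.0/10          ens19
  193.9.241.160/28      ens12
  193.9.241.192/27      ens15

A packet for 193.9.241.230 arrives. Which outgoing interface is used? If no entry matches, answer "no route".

ens10

Routes whose prefix contains 193.9.241.230:
  192.0.0.0/7 (192.0.0.0 - 193.255.255.255) -> em0
  193.0.0.0/9 (193.0.0.0 - 193.127.255.255) -> ens17
  193.9.224.0/19 (193.9.224.0 - 193.9.255.255) -> ens10
More-specific entries that do NOT match:
  193.9.241.160/28 (193.9.241.160 - 193.9.241.175) does not contain 193.9.241.230
  225.9.241.224/27 (225.9.241.224 - 225.9.241.255) does not contain 193.9.241.230
  193.9.241.192/27 (193.9.241.192 - 193.9.241.223) does not contain 193.9.241.230
  193.9.240.0/24 (193.9.240.0 - 193.9.240.255) does not contain 193.9.241.230
  193.9.208.0/21 (193.9.208.0 - 193.9.215.255) does not contain 193.9.241.230
  193.9.112.0/20 (193.9.112.0 - 193.9.127.255) does not contain 193.9.241.230
Longest matching prefix is /19 -> interface ens10.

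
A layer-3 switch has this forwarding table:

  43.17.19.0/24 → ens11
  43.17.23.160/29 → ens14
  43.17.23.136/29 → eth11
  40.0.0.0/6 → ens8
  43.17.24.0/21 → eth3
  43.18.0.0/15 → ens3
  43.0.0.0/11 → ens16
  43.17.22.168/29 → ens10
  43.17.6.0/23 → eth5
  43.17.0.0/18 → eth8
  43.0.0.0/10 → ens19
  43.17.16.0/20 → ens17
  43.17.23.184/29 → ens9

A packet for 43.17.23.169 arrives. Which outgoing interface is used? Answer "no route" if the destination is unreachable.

Routes whose prefix contains 43.17.23.169:
  40.0.0.0/6 (40.0.0.0 - 43.255.255.255) -> ens8
  43.0.0.0/10 (43.0.0.0 - 43.63.255.255) -> ens19
  43.0.0.0/11 (43.0.0.0 - 43.31.255.255) -> ens16
  43.17.0.0/18 (43.17.0.0 - 43.17.63.255) -> eth8
  43.17.16.0/20 (43.17.16.0 - 43.17.31.255) -> ens17
More-specific entries that do NOT match:
  43.17.23.160/29 (43.17.23.160 - 43.17.23.167) does not contain 43.17.23.169
  43.17.23.136/29 (43.17.23.136 - 43.17.23.143) does not contain 43.17.23.169
  43.17.22.168/29 (43.17.22.168 - 43.17.22.175) does not contain 43.17.23.169
  43.17.23.184/29 (43.17.23.184 - 43.17.23.191) does not contain 43.17.23.169
  43.17.19.0/24 (43.17.19.0 - 43.17.19.255) does not contain 43.17.23.169
  43.17.6.0/23 (43.17.6.0 - 43.17.7.255) does not contain 43.17.23.169
  43.17.24.0/21 (43.17.24.0 - 43.17.31.255) does not contain 43.17.23.169
Longest matching prefix is /20 -> interface ens17.

ens17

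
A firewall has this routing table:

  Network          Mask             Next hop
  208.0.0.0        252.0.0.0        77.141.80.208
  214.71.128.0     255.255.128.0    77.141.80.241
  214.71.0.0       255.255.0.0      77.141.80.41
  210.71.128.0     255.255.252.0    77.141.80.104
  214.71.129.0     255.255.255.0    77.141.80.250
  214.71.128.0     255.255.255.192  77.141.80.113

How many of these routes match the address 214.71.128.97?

2

Prefixes containing 214.71.128.97:
  214.71.0.0/16 (214.71.0.0 - 214.71.255.255)
  214.71.128.0/17 (214.71.128.0 - 214.71.255.255)
Total matching entries: 2.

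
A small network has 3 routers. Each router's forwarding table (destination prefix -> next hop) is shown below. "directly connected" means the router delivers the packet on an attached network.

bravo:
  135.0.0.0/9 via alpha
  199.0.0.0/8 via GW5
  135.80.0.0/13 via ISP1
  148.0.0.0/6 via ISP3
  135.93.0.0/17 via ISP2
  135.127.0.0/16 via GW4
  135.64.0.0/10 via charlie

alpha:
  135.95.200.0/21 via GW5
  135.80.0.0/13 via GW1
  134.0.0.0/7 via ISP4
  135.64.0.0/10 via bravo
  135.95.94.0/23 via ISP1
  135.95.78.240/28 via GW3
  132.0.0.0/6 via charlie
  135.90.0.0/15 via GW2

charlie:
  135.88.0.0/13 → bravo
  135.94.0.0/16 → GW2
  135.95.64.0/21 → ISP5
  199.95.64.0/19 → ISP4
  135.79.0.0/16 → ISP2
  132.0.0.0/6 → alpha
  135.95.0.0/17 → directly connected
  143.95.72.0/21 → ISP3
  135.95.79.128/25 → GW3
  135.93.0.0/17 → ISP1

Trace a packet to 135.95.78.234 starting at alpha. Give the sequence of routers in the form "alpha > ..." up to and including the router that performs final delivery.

At alpha: longest match for 135.95.78.234 is 135.64.0.0/10 -> bravo
At bravo: longest match for 135.95.78.234 is 135.64.0.0/10 -> charlie
At charlie: longest match for 135.95.78.234 is 135.95.0.0/17 -> directly connected

alpha > bravo > charlie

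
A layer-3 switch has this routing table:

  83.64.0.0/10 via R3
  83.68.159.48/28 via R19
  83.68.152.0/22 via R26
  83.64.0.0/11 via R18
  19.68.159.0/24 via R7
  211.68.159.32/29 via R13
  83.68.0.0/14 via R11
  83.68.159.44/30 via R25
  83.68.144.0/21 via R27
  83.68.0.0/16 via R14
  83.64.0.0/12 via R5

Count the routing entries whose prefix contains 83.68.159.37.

5

Prefixes containing 83.68.159.37:
  83.64.0.0/10 (83.64.0.0 - 83.127.255.255)
  83.64.0.0/11 (83.64.0.0 - 83.95.255.255)
  83.64.0.0/12 (83.64.0.0 - 83.79.255.255)
  83.68.0.0/14 (83.68.0.0 - 83.71.255.255)
  83.68.0.0/16 (83.68.0.0 - 83.68.255.255)
Total matching entries: 5.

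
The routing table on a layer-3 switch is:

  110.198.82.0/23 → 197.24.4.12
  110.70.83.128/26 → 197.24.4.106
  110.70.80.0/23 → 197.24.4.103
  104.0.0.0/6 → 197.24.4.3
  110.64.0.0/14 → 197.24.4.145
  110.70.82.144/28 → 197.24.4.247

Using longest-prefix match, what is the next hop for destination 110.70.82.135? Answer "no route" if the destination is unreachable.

no route

No entry's prefix contains 110.70.82.135; there is no default route.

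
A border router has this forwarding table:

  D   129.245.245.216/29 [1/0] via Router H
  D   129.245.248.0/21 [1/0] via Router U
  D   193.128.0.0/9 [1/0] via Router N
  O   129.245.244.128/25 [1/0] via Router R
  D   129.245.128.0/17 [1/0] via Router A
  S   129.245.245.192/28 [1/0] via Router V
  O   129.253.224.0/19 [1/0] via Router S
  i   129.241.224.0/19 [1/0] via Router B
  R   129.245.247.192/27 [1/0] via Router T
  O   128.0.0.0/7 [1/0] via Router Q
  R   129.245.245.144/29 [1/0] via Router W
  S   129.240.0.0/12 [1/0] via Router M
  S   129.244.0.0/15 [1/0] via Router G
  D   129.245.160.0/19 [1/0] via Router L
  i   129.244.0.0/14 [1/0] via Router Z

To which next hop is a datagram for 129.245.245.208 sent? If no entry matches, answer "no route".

Router A

Routes whose prefix contains 129.245.245.208:
  128.0.0.0/7 (128.0.0.0 - 129.255.255.255) -> Router Q
  129.240.0.0/12 (129.240.0.0 - 129.255.255.255) -> Router M
  129.244.0.0/14 (129.244.0.0 - 129.247.255.255) -> Router Z
  129.244.0.0/15 (129.244.0.0 - 129.245.255.255) -> Router G
  129.245.128.0/17 (129.245.128.0 - 129.245.255.255) -> Router A
More-specific entries that do NOT match:
  129.245.245.216/29 (129.245.245.216 - 129.245.245.223) does not contain 129.245.245.208
  129.245.245.144/29 (129.245.245.144 - 129.245.245.151) does not contain 129.245.245.208
  129.245.245.192/28 (129.245.245.192 - 129.245.245.207) does not contain 129.245.245.208
  129.245.247.192/27 (129.245.247.192 - 129.245.247.223) does not contain 129.245.245.208
  129.245.244.128/25 (129.245.244.128 - 129.245.244.255) does not contain 129.245.245.208
  129.245.248.0/21 (129.245.248.0 - 129.245.255.255) does not contain 129.245.245.208
  129.253.224.0/19 (129.253.224.0 - 129.253.255.255) does not contain 129.245.245.208
  129.241.224.0/19 (129.241.224.0 - 129.241.255.255) does not contain 129.245.245.208
  129.245.160.0/19 (129.245.160.0 - 129.245.191.255) does not contain 129.245.245.208
Longest matching prefix is /17 -> next hop Router A.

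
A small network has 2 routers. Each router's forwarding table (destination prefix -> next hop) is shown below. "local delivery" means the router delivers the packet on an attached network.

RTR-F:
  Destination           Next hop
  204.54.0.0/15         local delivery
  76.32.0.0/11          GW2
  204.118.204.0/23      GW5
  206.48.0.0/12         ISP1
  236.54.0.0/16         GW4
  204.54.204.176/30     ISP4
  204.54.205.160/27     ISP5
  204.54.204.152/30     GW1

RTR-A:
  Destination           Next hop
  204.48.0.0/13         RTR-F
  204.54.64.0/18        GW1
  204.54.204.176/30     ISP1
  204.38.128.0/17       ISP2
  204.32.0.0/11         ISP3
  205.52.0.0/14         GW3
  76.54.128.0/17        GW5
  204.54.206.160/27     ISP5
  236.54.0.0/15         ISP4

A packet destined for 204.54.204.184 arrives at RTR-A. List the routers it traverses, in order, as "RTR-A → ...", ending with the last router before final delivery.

At RTR-A: longest match for 204.54.204.184 is 204.48.0.0/13 -> RTR-F
At RTR-F: longest match for 204.54.204.184 is 204.54.0.0/15 -> local delivery

RTR-A → RTR-F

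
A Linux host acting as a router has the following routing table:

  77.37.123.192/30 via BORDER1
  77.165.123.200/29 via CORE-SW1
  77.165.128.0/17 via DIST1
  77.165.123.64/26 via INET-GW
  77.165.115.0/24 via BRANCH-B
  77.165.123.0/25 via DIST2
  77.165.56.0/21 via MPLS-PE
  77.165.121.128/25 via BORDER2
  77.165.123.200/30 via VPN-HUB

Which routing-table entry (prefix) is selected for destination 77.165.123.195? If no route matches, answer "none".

77.165.123.195 is outside every listed prefix and there is no default route.

none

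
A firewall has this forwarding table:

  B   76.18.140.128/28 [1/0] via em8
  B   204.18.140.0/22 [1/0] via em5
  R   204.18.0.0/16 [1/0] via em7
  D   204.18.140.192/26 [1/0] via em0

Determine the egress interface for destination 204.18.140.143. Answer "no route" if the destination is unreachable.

em5

Routes whose prefix contains 204.18.140.143:
  204.18.0.0/16 (204.18.0.0 - 204.18.255.255) -> em7
  204.18.140.0/22 (204.18.140.0 - 204.18.143.255) -> em5
More-specific entries that do NOT match:
  76.18.140.128/28 (76.18.140.128 - 76.18.140.143) does not contain 204.18.140.143
  204.18.140.192/26 (204.18.140.192 - 204.18.140.255) does not contain 204.18.140.143
Longest matching prefix is /22 -> interface em5.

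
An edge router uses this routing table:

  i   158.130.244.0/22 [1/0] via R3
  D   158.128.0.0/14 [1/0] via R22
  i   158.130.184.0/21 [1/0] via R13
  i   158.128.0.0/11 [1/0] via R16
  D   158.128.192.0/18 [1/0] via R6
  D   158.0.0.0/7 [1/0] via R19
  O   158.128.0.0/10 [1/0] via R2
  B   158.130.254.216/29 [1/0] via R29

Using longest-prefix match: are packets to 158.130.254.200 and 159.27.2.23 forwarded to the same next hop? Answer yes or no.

158.130.254.200: longest match 158.128.0.0/14 -> R22
159.27.2.23: longest match 158.0.0.0/7 -> R19

no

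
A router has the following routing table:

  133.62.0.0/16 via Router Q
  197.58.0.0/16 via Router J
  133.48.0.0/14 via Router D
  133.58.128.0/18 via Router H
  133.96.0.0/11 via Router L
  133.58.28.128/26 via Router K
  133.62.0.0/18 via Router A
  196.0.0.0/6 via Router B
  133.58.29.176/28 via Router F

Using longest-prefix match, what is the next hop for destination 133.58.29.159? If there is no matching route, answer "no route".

no route

No entry's prefix contains 133.58.29.159; there is no default route.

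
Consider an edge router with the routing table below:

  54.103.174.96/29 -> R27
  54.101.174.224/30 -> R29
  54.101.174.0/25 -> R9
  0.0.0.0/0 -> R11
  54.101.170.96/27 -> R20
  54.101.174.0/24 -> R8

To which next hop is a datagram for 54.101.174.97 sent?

R9

Routes whose prefix contains 54.101.174.97:
  0.0.0.0/0 (default, matches everything) -> R11
  54.101.174.0/24 (54.101.174.0 - 54.101.174.255) -> R8
  54.101.174.0/25 (54.101.174.0 - 54.101.174.127) -> R9
More-specific entries that do NOT match:
  54.101.174.224/30 (54.101.174.224 - 54.101.174.227) does not contain 54.101.174.97
  54.103.174.96/29 (54.103.174.96 - 54.103.174.103) does not contain 54.101.174.97
  54.101.170.96/27 (54.101.170.96 - 54.101.170.127) does not contain 54.101.174.97
Longest matching prefix is /25 -> next hop R9.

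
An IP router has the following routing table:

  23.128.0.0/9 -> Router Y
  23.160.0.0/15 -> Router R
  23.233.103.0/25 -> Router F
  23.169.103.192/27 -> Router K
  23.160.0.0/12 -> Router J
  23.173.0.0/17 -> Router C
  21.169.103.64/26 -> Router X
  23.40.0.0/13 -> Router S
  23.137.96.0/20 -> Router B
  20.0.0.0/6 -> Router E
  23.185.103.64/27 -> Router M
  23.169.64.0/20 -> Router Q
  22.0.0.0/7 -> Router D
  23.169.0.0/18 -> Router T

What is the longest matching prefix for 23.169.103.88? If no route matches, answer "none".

Entries matching 23.169.103.88:
  20.0.0.0/6 (20.0.0.0 - 23.255.255.255)
  22.0.0.0/7 (22.0.0.0 - 23.255.255.255)
  23.128.0.0/9 (23.128.0.0 - 23.255.255.255)
  23.160.0.0/12 (23.160.0.0 - 23.175.255.255)
Most specific is 23.160.0.0/12.

23.160.0.0/12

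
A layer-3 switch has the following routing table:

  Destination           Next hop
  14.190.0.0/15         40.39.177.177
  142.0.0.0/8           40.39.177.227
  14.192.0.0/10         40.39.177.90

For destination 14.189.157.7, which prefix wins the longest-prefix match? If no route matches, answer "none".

none

14.189.157.7 is outside every listed prefix and there is no default route.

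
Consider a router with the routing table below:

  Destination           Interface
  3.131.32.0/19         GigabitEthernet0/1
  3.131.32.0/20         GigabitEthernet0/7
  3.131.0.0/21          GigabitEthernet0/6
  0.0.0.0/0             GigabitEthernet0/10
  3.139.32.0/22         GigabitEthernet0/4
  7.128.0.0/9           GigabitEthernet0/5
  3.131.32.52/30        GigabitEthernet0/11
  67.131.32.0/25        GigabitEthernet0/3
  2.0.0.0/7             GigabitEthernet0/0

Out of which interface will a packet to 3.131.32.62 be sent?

GigabitEthernet0/7

Routes whose prefix contains 3.131.32.62:
  0.0.0.0/0 (default, matches everything) -> GigabitEthernet0/10
  2.0.0.0/7 (2.0.0.0 - 3.255.255.255) -> GigabitEthernet0/0
  3.131.32.0/19 (3.131.32.0 - 3.131.63.255) -> GigabitEthernet0/1
  3.131.32.0/20 (3.131.32.0 - 3.131.47.255) -> GigabitEthernet0/7
More-specific entries that do NOT match:
  3.131.32.52/30 (3.131.32.52 - 3.131.32.55) does not contain 3.131.32.62
  67.131.32.0/25 (67.131.32.0 - 67.131.32.127) does not contain 3.131.32.62
  3.139.32.0/22 (3.139.32.0 - 3.139.35.255) does not contain 3.131.32.62
  3.131.0.0/21 (3.131.0.0 - 3.131.7.255) does not contain 3.131.32.62
Longest matching prefix is /20 -> interface GigabitEthernet0/7.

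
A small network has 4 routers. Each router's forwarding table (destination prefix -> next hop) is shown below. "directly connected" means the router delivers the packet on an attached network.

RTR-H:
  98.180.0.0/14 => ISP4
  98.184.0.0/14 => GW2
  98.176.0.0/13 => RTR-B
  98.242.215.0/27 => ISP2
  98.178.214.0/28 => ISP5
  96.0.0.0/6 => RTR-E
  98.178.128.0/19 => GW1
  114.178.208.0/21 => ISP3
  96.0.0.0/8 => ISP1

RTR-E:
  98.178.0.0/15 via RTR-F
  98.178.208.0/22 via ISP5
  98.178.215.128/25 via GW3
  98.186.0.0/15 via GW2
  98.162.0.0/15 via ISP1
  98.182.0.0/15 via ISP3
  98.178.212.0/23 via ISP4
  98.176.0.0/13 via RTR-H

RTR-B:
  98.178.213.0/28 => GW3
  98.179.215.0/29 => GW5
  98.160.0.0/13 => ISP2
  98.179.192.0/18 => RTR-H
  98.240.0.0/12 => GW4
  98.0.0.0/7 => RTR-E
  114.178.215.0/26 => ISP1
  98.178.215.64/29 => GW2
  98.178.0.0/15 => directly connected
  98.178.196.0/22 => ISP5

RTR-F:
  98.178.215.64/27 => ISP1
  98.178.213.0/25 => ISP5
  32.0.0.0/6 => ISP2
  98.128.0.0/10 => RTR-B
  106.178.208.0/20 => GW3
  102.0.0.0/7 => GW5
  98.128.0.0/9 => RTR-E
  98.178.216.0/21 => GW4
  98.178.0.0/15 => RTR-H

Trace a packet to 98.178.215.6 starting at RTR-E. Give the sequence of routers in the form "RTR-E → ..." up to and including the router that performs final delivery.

RTR-E → RTR-F → RTR-H → RTR-B

At RTR-E: longest match for 98.178.215.6 is 98.178.0.0/15 -> RTR-F
At RTR-F: longest match for 98.178.215.6 is 98.178.0.0/15 -> RTR-H
At RTR-H: longest match for 98.178.215.6 is 98.176.0.0/13 -> RTR-B
At RTR-B: longest match for 98.178.215.6 is 98.178.0.0/15 -> directly connected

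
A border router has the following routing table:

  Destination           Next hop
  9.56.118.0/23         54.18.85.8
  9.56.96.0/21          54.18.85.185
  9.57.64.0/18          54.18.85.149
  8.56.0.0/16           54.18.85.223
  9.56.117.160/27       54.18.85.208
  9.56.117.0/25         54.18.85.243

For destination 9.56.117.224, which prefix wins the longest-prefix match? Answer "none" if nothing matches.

9.56.117.224 is outside every listed prefix and there is no default route.

none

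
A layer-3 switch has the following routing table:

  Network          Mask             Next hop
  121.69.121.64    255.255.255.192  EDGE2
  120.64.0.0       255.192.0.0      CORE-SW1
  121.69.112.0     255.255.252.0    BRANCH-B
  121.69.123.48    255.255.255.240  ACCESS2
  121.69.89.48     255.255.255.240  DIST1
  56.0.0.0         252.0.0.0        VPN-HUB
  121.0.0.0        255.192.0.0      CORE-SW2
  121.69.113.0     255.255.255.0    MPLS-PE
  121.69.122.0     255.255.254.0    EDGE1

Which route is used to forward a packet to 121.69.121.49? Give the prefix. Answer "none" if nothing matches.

121.69.121.49 is outside every listed prefix and there is no default route.

none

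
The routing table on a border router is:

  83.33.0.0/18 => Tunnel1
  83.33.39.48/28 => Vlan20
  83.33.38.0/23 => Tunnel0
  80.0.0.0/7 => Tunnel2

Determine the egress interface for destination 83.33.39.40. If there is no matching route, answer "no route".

Tunnel0

Routes whose prefix contains 83.33.39.40:
  83.33.0.0/18 (83.33.0.0 - 83.33.63.255) -> Tunnel1
  83.33.38.0/23 (83.33.38.0 - 83.33.39.255) -> Tunnel0
More-specific entries that do NOT match:
  83.33.39.48/28 (83.33.39.48 - 83.33.39.63) does not contain 83.33.39.40
Longest matching prefix is /23 -> interface Tunnel0.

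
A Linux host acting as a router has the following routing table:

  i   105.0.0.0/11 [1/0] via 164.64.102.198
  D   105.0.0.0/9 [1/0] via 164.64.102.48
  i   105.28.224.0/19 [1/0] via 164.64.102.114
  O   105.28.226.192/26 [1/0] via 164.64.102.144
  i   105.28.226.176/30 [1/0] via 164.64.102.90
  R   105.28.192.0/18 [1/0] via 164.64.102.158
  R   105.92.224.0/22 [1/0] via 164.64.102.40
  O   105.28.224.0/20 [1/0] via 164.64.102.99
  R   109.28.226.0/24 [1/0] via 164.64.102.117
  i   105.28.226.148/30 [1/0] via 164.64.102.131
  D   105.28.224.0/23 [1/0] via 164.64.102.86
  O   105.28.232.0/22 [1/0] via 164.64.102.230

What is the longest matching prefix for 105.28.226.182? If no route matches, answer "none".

Entries matching 105.28.226.182:
  105.0.0.0/9 (105.0.0.0 - 105.127.255.255)
  105.0.0.0/11 (105.0.0.0 - 105.31.255.255)
  105.28.192.0/18 (105.28.192.0 - 105.28.255.255)
  105.28.224.0/19 (105.28.224.0 - 105.28.255.255)
  105.28.224.0/20 (105.28.224.0 - 105.28.239.255)
Most specific is 105.28.224.0/20.

105.28.224.0/20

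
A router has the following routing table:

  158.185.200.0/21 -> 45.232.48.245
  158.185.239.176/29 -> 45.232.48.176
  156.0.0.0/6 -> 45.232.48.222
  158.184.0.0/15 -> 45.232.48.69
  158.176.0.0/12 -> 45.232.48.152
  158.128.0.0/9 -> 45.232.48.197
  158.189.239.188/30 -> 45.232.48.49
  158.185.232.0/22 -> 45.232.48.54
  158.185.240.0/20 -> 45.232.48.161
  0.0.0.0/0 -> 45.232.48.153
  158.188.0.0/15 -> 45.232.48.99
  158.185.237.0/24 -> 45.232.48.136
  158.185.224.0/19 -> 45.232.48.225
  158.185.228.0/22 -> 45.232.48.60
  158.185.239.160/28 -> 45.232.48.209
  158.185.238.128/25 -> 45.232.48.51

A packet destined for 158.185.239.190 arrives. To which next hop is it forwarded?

Routes whose prefix contains 158.185.239.190:
  0.0.0.0/0 (default, matches everything) -> 45.232.48.153
  156.0.0.0/6 (156.0.0.0 - 159.255.255.255) -> 45.232.48.222
  158.128.0.0/9 (158.128.0.0 - 158.255.255.255) -> 45.232.48.197
  158.176.0.0/12 (158.176.0.0 - 158.191.255.255) -> 45.232.48.152
  158.184.0.0/15 (158.184.0.0 - 158.185.255.255) -> 45.232.48.69
  158.185.224.0/19 (158.185.224.0 - 158.185.255.255) -> 45.232.48.225
More-specific entries that do NOT match:
  158.189.239.188/30 (158.189.239.188 - 158.189.239.191) does not contain 158.185.239.190
  158.185.239.176/29 (158.185.239.176 - 158.185.239.183) does not contain 158.185.239.190
  158.185.239.160/28 (158.185.239.160 - 158.185.239.175) does not contain 158.185.239.190
  158.185.238.128/25 (158.185.238.128 - 158.185.238.255) does not contain 158.185.239.190
  158.185.237.0/24 (158.185.237.0 - 158.185.237.255) does not contain 158.185.239.190
  158.185.232.0/22 (158.185.232.0 - 158.185.235.255) does not contain 158.185.239.190
  158.185.228.0/22 (158.185.228.0 - 158.185.231.255) does not contain 158.185.239.190
  158.185.200.0/21 (158.185.200.0 - 158.185.207.255) does not contain 158.185.239.190
  158.185.240.0/20 (158.185.240.0 - 158.185.255.255) does not contain 158.185.239.190
Longest matching prefix is /19 -> next hop 45.232.48.225.

45.232.48.225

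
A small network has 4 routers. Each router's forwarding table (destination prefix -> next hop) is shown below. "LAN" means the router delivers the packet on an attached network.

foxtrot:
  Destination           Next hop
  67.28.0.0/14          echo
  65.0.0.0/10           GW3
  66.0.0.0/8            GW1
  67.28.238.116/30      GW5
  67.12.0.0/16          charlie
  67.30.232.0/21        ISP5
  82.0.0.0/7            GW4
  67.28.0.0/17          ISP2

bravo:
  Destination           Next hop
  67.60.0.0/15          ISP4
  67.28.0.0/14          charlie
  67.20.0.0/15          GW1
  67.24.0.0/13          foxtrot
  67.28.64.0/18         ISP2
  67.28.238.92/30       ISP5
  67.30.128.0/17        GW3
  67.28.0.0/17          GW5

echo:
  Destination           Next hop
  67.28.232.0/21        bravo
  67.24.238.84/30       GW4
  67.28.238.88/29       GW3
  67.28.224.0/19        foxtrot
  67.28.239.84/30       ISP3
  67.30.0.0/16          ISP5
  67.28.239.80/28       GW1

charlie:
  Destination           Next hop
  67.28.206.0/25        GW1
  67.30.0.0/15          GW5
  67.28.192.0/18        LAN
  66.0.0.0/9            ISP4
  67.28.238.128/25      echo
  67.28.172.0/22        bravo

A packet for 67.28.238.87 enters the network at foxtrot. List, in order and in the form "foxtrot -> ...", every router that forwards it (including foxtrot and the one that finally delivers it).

foxtrot -> echo -> bravo -> charlie

At foxtrot: longest match for 67.28.238.87 is 67.28.0.0/14 -> echo
At echo: longest match for 67.28.238.87 is 67.28.232.0/21 -> bravo
At bravo: longest match for 67.28.238.87 is 67.28.0.0/14 -> charlie
At charlie: longest match for 67.28.238.87 is 67.28.192.0/18 -> LAN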